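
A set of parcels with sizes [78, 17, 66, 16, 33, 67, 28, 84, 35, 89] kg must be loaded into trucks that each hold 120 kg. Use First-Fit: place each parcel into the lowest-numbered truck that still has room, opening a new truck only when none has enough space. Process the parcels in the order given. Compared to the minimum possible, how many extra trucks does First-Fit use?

0

First-Fit: [78,17,16] [66,33] [67,28] [84,35] [89] → 5 trucks.
Total size 513 kg; any packing needs at least ⌈513/120⌉ = 5 trucks.
So 5 is already optimal.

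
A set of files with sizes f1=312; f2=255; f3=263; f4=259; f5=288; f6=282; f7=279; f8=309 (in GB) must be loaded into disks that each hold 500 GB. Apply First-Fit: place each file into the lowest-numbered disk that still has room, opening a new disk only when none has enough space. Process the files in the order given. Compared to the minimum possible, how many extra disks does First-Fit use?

First-Fit: [312] [255] [263] [259] [288] [282] [279] [309] → 8 disks.
8 files exceed 250 GB (half the capacity), and no two of those can share a disk, so at least 8 disks are needed.
So 8 is already optimal.

0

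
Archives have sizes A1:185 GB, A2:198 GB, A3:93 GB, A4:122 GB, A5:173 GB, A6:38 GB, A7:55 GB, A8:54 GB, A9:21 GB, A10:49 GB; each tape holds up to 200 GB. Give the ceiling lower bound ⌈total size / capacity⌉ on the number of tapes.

5 tapes

Total size = 185 + 198 + 93 + 122 + 173 + 38 + 55 + 54 + 21 + 49 = 988 GB.
⌈988 / 200⌉ = 5.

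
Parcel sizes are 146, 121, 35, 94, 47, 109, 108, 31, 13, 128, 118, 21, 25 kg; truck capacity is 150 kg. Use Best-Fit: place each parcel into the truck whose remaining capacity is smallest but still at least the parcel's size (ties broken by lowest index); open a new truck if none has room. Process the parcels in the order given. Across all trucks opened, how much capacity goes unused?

204

146 kg → truck 1 (remaining 4 kg)
121 kg → truck 2 (remaining 29 kg)
35 kg → truck 3 (remaining 115 kg)
94 kg → truck 3 (remaining 21 kg)
47 kg → truck 4 (remaining 103 kg)
109 kg → truck 5 (remaining 41 kg)
108 kg → truck 6 (remaining 42 kg)
31 kg → truck 5 (remaining 10 kg)
13 kg → truck 3 (remaining 8 kg)
128 kg → truck 7 (remaining 22 kg)
118 kg → truck 8 (remaining 32 kg)
21 kg → truck 7 (remaining 1 kg)
25 kg → truck 2 (remaining 4 kg)
8 trucks × 150 kg = 1200 kg; used 996 kg; unused 204 kg.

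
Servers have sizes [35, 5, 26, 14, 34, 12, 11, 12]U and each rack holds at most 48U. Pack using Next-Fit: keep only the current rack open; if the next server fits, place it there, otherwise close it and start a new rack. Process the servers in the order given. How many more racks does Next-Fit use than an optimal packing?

0

Next-Fit: [35,5] [26,14] [34,12] [11,12] → 4 racks.
Total size 149U; any packing needs at least ⌈149/48⌉ = 4 racks.
So 4 is already optimal.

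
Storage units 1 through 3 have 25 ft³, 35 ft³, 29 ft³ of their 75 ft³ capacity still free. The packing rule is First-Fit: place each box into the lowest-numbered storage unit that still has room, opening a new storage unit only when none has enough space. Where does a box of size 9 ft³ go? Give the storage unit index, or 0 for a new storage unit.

1

Storage units with room: storage unit 1 (25 ft³), storage unit 2 (35 ft³), storage unit 3 (29 ft³).
The first with room is storage unit 1.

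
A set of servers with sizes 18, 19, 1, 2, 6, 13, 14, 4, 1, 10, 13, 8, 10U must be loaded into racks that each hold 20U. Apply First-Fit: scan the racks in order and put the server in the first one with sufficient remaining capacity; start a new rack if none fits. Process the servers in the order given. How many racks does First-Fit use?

rack 1: place 18U, 2U left
rack 2: place 19U, 1U left
rack 1: place 1U, 1U left
rack 3: place 2U, 18U left
rack 3: place 6U, 12U left
rack 4: place 13U, 7U left
rack 5: place 14U, 6U left
rack 3: place 4U, 8U left
rack 1: place 1U, 0U left
rack 6: place 10U, 10U left
rack 7: place 13U, 7U left
rack 3: place 8U, 0U left
rack 6: place 10U, 0U left
Final racks: [18,1,1] [19] [2,6,4,8] [13] [14] [10,10] [13].

7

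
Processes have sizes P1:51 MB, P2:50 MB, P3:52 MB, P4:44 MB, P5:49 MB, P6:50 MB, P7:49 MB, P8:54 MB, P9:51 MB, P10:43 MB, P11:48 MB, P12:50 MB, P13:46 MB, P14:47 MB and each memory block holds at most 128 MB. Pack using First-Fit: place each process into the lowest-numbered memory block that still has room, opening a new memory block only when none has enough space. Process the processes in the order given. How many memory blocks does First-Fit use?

7

memory block 1: place P1 (51 MB), 77 MB left
memory block 1: place P2 (50 MB), 27 MB left
memory block 2: place P3 (52 MB), 76 MB left
memory block 2: place P4 (44 MB), 32 MB left
memory block 3: place P5 (49 MB), 79 MB left
memory block 3: place P6 (50 MB), 29 MB left
memory block 4: place P7 (49 MB), 79 MB left
memory block 4: place P8 (54 MB), 25 MB left
memory block 5: place P9 (51 MB), 77 MB left
memory block 5: place P10 (43 MB), 34 MB left
memory block 6: place P11 (48 MB), 80 MB left
memory block 6: place P12 (50 MB), 30 MB left
memory block 7: place P13 (46 MB), 82 MB left
memory block 7: place P14 (47 MB), 35 MB left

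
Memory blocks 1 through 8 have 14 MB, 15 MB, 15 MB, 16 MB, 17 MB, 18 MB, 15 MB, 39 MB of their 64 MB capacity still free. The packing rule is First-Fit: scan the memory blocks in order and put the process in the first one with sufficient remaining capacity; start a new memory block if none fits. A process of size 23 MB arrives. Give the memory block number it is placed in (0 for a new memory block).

8

Memory blocks with room: memory block 8 (39 MB).
The first with room is memory block 8.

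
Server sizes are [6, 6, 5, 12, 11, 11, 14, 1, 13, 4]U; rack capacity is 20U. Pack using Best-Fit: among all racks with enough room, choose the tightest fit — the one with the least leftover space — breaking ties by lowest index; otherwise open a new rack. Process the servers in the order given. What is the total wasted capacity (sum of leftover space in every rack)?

37

rack 1: place 6U, 14U left
rack 1: place 6U, 8U left
rack 1: place 5U, 3U left
rack 2: place 12U, 8U left
rack 3: place 11U, 9U left
rack 4: place 11U, 9U left
rack 5: place 14U, 6U left
rack 1: place 1U, 2U left
rack 6: place 13U, 7U left
rack 5: place 4U, 2U left
6 racks × 20U = 120U; used 83U; unused 37U.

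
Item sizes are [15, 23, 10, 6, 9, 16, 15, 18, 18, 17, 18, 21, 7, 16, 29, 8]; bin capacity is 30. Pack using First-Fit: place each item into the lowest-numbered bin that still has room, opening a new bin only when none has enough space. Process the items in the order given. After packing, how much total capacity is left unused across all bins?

84

bin 1: place 15, 15 left
bin 2: place 23, 7 left
bin 1: place 10, 5 left
bin 2: place 6, 1 left
bin 3: place 9, 21 left
bin 3: place 16, 5 left
bin 4: place 15, 15 left
bin 5: place 18, 12 left
bin 6: place 18, 12 left
bin 7: place 17, 13 left
bin 8: place 18, 12 left
bin 9: place 21, 9 left
bin 4: place 7, 8 left
bin 10: place 16, 14 left
bin 11: place 29, 1 left
bin 4: place 8, 0 left
11 bins × 30 = 330; used 246; unused 84.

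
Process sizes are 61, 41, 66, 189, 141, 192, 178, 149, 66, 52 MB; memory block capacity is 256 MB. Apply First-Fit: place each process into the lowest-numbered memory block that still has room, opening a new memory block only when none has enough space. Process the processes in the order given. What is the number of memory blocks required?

6 memory blocks

memory block 1: place 61 MB, 195 MB left
memory block 1: place 41 MB, 154 MB left
memory block 1: place 66 MB, 88 MB left
memory block 2: place 189 MB, 67 MB left
memory block 3: place 141 MB, 115 MB left
memory block 4: place 192 MB, 64 MB left
memory block 5: place 178 MB, 78 MB left
memory block 6: place 149 MB, 107 MB left
memory block 1: place 66 MB, 22 MB left
memory block 2: place 52 MB, 15 MB left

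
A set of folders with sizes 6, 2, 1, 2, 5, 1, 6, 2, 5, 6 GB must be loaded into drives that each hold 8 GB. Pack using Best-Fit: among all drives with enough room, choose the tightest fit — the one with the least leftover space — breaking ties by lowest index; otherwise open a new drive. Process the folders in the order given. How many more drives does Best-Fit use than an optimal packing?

Best-Fit: [6,2] [1,2,5] [1,6] [2,5] [6] → 5 drives.
Total size 36 GB; any packing needs at least ⌈36/8⌉ = 5 drives.
So 5 is already optimal.

0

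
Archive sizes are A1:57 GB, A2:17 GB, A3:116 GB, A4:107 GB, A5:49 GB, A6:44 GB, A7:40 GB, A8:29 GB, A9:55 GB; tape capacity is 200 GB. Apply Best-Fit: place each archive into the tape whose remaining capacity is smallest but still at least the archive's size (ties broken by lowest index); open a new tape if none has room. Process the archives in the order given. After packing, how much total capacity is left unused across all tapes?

86

Put A1 (57 GB) in tape 1; 143 GB remain.
Put A2 (17 GB) in tape 1; 126 GB remain.
Put A3 (116 GB) in tape 1; 10 GB remain.
Put A4 (107 GB) in tape 2; 93 GB remain.
Put A5 (49 GB) in tape 2; 44 GB remain.
Put A6 (44 GB) in tape 2; 0 GB remain.
Put A7 (40 GB) in tape 3; 160 GB remain.
Put A8 (29 GB) in tape 3; 131 GB remain.
Put A9 (55 GB) in tape 3; 76 GB remain.
3 tapes × 200 GB = 600 GB; used 514 GB; unused 86 GB.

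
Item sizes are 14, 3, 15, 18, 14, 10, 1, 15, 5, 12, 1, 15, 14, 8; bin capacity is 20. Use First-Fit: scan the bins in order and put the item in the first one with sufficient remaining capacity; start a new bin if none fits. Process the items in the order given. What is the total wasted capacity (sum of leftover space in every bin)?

bin 1: place 14, 6 left
bin 1: place 3, 3 left
bin 2: place 15, 5 left
bin 3: place 18, 2 left
bin 4: place 14, 6 left
bin 5: place 10, 10 left
bin 1: place 1, 2 left
bin 6: place 15, 5 left
bin 2: place 5, 0 left
bin 7: place 12, 8 left
bin 1: place 1, 1 left
bin 8: place 15, 5 left
bin 9: place 14, 6 left
bin 5: place 8, 2 left
9 bins × 20 = 180; used 145; unused 35.

35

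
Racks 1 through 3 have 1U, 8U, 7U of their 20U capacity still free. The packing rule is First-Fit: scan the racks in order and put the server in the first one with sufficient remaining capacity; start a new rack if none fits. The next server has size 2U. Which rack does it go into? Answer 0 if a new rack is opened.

Racks with room: rack 2 (8U), rack 3 (7U).
The first with room is rack 2.

2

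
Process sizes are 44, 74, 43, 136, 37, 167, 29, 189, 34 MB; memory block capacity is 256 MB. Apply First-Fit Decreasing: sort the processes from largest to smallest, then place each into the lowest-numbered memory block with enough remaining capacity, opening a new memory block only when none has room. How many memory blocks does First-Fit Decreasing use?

4 memory blocks

Sorted descending: 189, 167, 136, 74, 44, 43, 37, 34, 29.
Put 189 MB in memory block 1; 67 MB remain.
Put 167 MB in memory block 2; 89 MB remain.
Put 136 MB in memory block 3; 120 MB remain.
Put 74 MB in memory block 2; 15 MB remain.
Put 44 MB in memory block 1; 23 MB remain.
Put 43 MB in memory block 3; 77 MB remain.
Put 37 MB in memory block 3; 40 MB remain.
Put 34 MB in memory block 3; 6 MB remain.
Put 29 MB in memory block 4; 227 MB remain.
Final memory blocks: [189,44] [167,74] [136,43,37,34] [29].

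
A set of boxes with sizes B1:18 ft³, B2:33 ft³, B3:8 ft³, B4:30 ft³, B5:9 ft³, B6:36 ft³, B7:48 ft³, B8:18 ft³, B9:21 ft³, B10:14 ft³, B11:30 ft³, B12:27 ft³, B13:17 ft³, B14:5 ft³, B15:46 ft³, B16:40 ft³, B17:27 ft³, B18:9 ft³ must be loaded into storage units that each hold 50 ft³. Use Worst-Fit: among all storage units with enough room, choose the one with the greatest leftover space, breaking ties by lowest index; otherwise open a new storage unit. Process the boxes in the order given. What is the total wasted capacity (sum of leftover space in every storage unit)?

114

Put B1 (18 ft³) in storage unit 1; 32 ft³ remain.
Put B2 (33 ft³) in storage unit 2; 17 ft³ remain.
Put B3 (8 ft³) in storage unit 1; 24 ft³ remain.
Put B4 (30 ft³) in storage unit 3; 20 ft³ remain.
Put B5 (9 ft³) in storage unit 1; 15 ft³ remain.
Put B6 (36 ft³) in storage unit 4; 14 ft³ remain.
Put B7 (48 ft³) in storage unit 5; 2 ft³ remain.
Put B8 (18 ft³) in storage unit 3; 2 ft³ remain.
Put B9 (21 ft³) in storage unit 6; 29 ft³ remain.
Put B10 (14 ft³) in storage unit 6; 15 ft³ remain.
Put B11 (30 ft³) in storage unit 7; 20 ft³ remain.
Put B12 (27 ft³) in storage unit 8; 23 ft³ remain.
Put B13 (17 ft³) in storage unit 8; 6 ft³ remain.
Put B14 (5 ft³) in storage unit 7; 15 ft³ remain.
Put B15 (46 ft³) in storage unit 9; 4 ft³ remain.
Put B16 (40 ft³) in storage unit 10; 10 ft³ remain.
Put B17 (27 ft³) in storage unit 11; 23 ft³ remain.
Put B18 (9 ft³) in storage unit 11; 14 ft³ remain.
11 storage units × 50 ft³ = 550 ft³; used 436 ft³; unused 114 ft³.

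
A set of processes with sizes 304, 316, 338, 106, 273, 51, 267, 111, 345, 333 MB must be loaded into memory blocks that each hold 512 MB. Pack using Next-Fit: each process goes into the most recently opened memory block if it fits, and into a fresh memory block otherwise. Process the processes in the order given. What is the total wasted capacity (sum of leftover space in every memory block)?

1140

memory block 1: place 304 MB, 208 MB left
memory block 2: place 316 MB, 196 MB left
memory block 3: place 338 MB, 174 MB left
memory block 3: place 106 MB, 68 MB left
memory block 4: place 273 MB, 239 MB left
memory block 4: place 51 MB, 188 MB left
memory block 5: place 267 MB, 245 MB left
memory block 5: place 111 MB, 134 MB left
memory block 6: place 345 MB, 167 MB left
memory block 7: place 333 MB, 179 MB left
7 memory blocks × 512 MB = 3584 MB; used 2444 MB; unused 1140 MB.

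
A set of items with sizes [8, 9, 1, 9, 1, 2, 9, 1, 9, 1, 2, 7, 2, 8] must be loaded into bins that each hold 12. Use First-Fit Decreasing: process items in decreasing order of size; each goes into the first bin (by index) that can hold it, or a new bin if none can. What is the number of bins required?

7

Sorted descending: 9, 9, 9, 9, 8, 8, 7, 2, 2, 2, 1, 1, 1, 1.
bin 1: place 9, 3 left
bin 2: place 9, 3 left
bin 3: place 9, 3 left
bin 4: place 9, 3 left
bin 5: place 8, 4 left
bin 6: place 8, 4 left
bin 7: place 7, 5 left
bin 1: place 2, 1 left
bin 2: place 2, 1 left
bin 3: place 2, 1 left
bin 1: place 1, 0 left
bin 2: place 1, 0 left
bin 3: place 1, 0 left
bin 4: place 1, 2 left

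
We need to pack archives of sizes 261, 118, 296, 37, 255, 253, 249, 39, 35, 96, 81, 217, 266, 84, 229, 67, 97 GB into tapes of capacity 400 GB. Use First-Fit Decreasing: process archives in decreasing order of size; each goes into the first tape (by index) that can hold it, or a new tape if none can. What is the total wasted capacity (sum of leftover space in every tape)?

520

Sorted descending: 296, 266, 261, 255, 253, 249, 229, 217, 118, 97, 96, 84, 81, 67, 39, 37, 35.
296 GB → tape 1 (remaining 104 GB)
266 GB → tape 2 (remaining 134 GB)
261 GB → tape 3 (remaining 139 GB)
255 GB → tape 4 (remaining 145 GB)
253 GB → tape 5 (remaining 147 GB)
249 GB → tape 6 (remaining 151 GB)
229 GB → tape 7 (remaining 171 GB)
217 GB → tape 8 (remaining 183 GB)
118 GB → tape 2 (remaining 16 GB)
97 GB → tape 1 (remaining 7 GB)
96 GB → tape 3 (remaining 43 GB)
84 GB → tape 4 (remaining 61 GB)
81 GB → tape 5 (remaining 66 GB)
67 GB → tape 6 (remaining 84 GB)
39 GB → tape 3 (remaining 4 GB)
37 GB → tape 4 (remaining 24 GB)
35 GB → tape 5 (remaining 31 GB)
8 tapes × 400 GB = 3200 GB; used 2680 GB; unused 520 GB.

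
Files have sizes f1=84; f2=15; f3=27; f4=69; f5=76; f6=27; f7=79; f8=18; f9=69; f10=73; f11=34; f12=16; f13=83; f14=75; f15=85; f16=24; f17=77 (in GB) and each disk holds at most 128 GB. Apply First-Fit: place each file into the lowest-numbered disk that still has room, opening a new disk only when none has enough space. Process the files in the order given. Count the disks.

disk 1: place f1 (84 GB), 44 GB left
disk 1: place f2 (15 GB), 29 GB left
disk 1: place f3 (27 GB), 2 GB left
disk 2: place f4 (69 GB), 59 GB left
disk 3: place f5 (76 GB), 52 GB left
disk 2: place f6 (27 GB), 32 GB left
disk 4: place f7 (79 GB), 49 GB left
disk 2: place f8 (18 GB), 14 GB left
disk 5: place f9 (69 GB), 59 GB left
disk 6: place f10 (73 GB), 55 GB left
disk 3: place f11 (34 GB), 18 GB left
disk 3: place f12 (16 GB), 2 GB left
disk 7: place f13 (83 GB), 45 GB left
disk 8: place f14 (75 GB), 53 GB left
disk 9: place f15 (85 GB), 43 GB left
disk 4: place f16 (24 GB), 25 GB left
disk 10: place f17 (77 GB), 51 GB left

10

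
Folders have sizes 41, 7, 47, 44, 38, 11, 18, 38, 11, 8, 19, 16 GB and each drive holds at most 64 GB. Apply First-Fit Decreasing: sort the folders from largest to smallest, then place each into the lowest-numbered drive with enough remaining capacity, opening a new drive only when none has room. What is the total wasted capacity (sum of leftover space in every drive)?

Sorted descending: 47, 44, 41, 38, 38, 19, 18, 16, 11, 11, 8, 7.
Put 47 GB in drive 1; 17 GB remain.
Put 44 GB in drive 2; 20 GB remain.
Put 41 GB in drive 3; 23 GB remain.
Put 38 GB in drive 4; 26 GB remain.
Put 38 GB in drive 5; 26 GB remain.
Put 19 GB in drive 2; 1 GB remain.
Put 18 GB in drive 3; 5 GB remain.
Put 16 GB in drive 1; 1 GB remain.
Put 11 GB in drive 4; 15 GB remain.
Put 11 GB in drive 4; 4 GB remain.
Put 8 GB in drive 5; 18 GB remain.
Put 7 GB in drive 5; 11 GB remain.
5 drives × 64 GB = 320 GB; used 298 GB; unused 22 GB.

22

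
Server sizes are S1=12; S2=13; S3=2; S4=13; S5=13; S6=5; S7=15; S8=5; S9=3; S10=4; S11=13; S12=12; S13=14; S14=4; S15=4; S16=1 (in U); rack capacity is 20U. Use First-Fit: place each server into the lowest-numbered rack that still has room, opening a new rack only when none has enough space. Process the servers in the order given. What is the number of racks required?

8 racks

rack 1: place S1 (12U), 8U left
rack 2: place S2 (13U), 7U left
rack 1: place S3 (2U), 6U left
rack 3: place S4 (13U), 7U left
rack 4: place S5 (13U), 7U left
rack 1: place S6 (5U), 1U left
rack 5: place S7 (15U), 5U left
rack 2: place S8 (5U), 2U left
rack 3: place S9 (3U), 4U left
rack 3: place S10 (4U), 0U left
rack 6: place S11 (13U), 7U left
rack 7: place S12 (12U), 8U left
rack 8: place S13 (14U), 6U left
rack 4: place S14 (4U), 3U left
rack 5: place S15 (4U), 1U left
rack 1: place S16 (1U), 0U left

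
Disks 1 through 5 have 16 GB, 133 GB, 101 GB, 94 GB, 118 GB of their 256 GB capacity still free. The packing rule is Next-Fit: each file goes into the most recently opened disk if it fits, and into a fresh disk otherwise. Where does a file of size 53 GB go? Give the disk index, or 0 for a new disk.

Next-Fit only looks at disk 5, which has 118 GB free.
53 GB fits there.

5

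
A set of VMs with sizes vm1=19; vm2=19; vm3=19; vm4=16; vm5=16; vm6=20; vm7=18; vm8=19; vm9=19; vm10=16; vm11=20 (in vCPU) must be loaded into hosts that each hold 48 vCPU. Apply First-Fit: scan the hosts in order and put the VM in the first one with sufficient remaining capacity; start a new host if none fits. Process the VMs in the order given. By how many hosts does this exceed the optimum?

1

First-Fit: [19,19] [19,16] [16,20] [18,19] [19,16] [20] → 6 hosts.
Total size 201 vCPU; any packing needs at least ⌈201/48⌉ = 5 hosts.
An optimal packing achieves that bound: [20,20] [19,19] [19,19] [19,18] [16,16,16] → 5 hosts.
Excess: 6 − 5 = 1.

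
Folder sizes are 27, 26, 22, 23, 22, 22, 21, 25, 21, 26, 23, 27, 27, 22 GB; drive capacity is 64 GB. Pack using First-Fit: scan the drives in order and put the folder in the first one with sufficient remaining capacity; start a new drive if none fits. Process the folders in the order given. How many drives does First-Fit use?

7

27 GB → drive 1 (remaining 37 GB)
26 GB → drive 1 (remaining 11 GB)
22 GB → drive 2 (remaining 42 GB)
23 GB → drive 2 (remaining 19 GB)
22 GB → drive 3 (remaining 42 GB)
22 GB → drive 3 (remaining 20 GB)
21 GB → drive 4 (remaining 43 GB)
25 GB → drive 4 (remaining 18 GB)
21 GB → drive 5 (remaining 43 GB)
26 GB → drive 5 (remaining 17 GB)
23 GB → drive 6 (remaining 41 GB)
27 GB → drive 6 (remaining 14 GB)
27 GB → drive 7 (remaining 37 GB)
22 GB → drive 7 (remaining 15 GB)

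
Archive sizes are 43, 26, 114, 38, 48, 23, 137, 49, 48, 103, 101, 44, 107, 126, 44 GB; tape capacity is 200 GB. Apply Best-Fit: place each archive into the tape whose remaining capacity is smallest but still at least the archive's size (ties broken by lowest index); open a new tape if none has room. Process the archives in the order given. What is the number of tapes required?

tape 1: place 43 GB, 157 GB left
tape 1: place 26 GB, 131 GB left
tape 1: place 114 GB, 17 GB left
tape 2: place 38 GB, 162 GB left
tape 2: place 48 GB, 114 GB left
tape 2: place 23 GB, 91 GB left
tape 3: place 137 GB, 63 GB left
tape 3: place 49 GB, 14 GB left
tape 2: place 48 GB, 43 GB left
tape 4: place 103 GB, 97 GB left
tape 5: place 101 GB, 99 GB left
tape 4: place 44 GB, 53 GB left
tape 6: place 107 GB, 93 GB left
tape 7: place 126 GB, 74 GB left
tape 4: place 44 GB, 9 GB left
Final tapes: [43,26,114] [38,48,23,48] [137,49] [103,44,44] [101] [107] [126].

7 tapes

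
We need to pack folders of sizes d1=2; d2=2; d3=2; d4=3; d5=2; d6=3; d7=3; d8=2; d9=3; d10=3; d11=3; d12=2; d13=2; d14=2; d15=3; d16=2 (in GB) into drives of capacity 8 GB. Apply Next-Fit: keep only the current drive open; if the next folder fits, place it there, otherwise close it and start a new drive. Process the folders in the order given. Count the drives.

6 drives

drive 1: place d1 (2 GB), 6 GB left
drive 1: place d2 (2 GB), 4 GB left
drive 1: place d3 (2 GB), 2 GB left
drive 2: place d4 (3 GB), 5 GB left
drive 2: place d5 (2 GB), 3 GB left
drive 2: place d6 (3 GB), 0 GB left
drive 3: place d7 (3 GB), 5 GB left
drive 3: place d8 (2 GB), 3 GB left
drive 3: place d9 (3 GB), 0 GB left
drive 4: place d10 (3 GB), 5 GB left
drive 4: place d11 (3 GB), 2 GB left
drive 4: place d12 (2 GB), 0 GB left
drive 5: place d13 (2 GB), 6 GB left
drive 5: place d14 (2 GB), 4 GB left
drive 5: place d15 (3 GB), 1 GB left
drive 6: place d16 (2 GB), 6 GB left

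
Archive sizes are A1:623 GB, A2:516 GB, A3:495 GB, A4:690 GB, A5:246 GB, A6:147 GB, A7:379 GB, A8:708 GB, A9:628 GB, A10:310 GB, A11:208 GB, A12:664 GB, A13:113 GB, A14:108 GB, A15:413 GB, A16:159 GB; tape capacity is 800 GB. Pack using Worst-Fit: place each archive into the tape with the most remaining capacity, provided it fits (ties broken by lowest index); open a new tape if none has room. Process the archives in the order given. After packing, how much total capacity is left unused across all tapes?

1593

tape 1: place A1 (623 GB), 177 GB left
tape 2: place A2 (516 GB), 284 GB left
tape 3: place A3 (495 GB), 305 GB left
tape 4: place A4 (690 GB), 110 GB left
tape 3: place A5 (246 GB), 59 GB left
tape 2: place A6 (147 GB), 137 GB left
tape 5: place A7 (379 GB), 421 GB left
tape 6: place A8 (708 GB), 92 GB left
tape 7: place A9 (628 GB), 172 GB left
tape 5: place A10 (310 GB), 111 GB left
tape 8: place A11 (208 GB), 592 GB left
tape 9: place A12 (664 GB), 136 GB left
tape 8: place A13 (113 GB), 479 GB left
tape 8: place A14 (108 GB), 371 GB left
tape 10: place A15 (413 GB), 387 GB left
tape 10: place A16 (159 GB), 228 GB left
10 tapes × 800 GB = 8000 GB; used 6407 GB; unused 1593 GB.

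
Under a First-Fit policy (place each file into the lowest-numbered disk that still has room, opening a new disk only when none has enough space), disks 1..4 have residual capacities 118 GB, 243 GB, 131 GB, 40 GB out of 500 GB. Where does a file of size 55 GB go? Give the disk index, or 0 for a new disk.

Disks with room: disk 1 (118 GB), disk 2 (243 GB), disk 3 (131 GB).
The first with room is disk 1.

1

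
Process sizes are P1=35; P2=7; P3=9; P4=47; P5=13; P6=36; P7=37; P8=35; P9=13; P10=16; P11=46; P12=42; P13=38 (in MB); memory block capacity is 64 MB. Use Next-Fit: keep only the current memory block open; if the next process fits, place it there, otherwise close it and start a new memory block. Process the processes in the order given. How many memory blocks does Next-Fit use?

P1 (35 MB) → memory block 1 (remaining 29 MB)
P2 (7 MB) → memory block 1 (remaining 22 MB)
P3 (9 MB) → memory block 1 (remaining 13 MB)
P4 (47 MB) → memory block 2 (remaining 17 MB)
P5 (13 MB) → memory block 2 (remaining 4 MB)
P6 (36 MB) → memory block 3 (remaining 28 MB)
P7 (37 MB) → memory block 4 (remaining 27 MB)
P8 (35 MB) → memory block 5 (remaining 29 MB)
P9 (13 MB) → memory block 5 (remaining 16 MB)
P10 (16 MB) → memory block 5 (remaining 0 MB)
P11 (46 MB) → memory block 6 (remaining 18 MB)
P12 (42 MB) → memory block 7 (remaining 22 MB)
P13 (38 MB) → memory block 8 (remaining 26 MB)
Final memory blocks: [35,7,9] [47,13] [36] [37] [35,13,16] [46] [42] [38].

8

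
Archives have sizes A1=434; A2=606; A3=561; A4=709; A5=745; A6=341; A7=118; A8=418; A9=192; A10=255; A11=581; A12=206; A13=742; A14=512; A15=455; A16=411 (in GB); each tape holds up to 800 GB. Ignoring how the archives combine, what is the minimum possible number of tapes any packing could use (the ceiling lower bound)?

Total size = 434 + 606 + 561 + 709 + 745 + 341 + 118 + 418 + 192 + 255 + 581 + 206 + 742 + 512 + 455 + 411 = 7286 GB.
⌈7286 / 800⌉ = 10.

10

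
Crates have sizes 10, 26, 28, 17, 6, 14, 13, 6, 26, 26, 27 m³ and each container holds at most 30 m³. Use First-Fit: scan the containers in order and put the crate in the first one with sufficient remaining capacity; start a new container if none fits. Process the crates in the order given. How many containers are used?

8 containers

Put 10 m³ in container 1; 20 m³ remain.
Put 26 m³ in container 2; 4 m³ remain.
Put 28 m³ in container 3; 2 m³ remain.
Put 17 m³ in container 1; 3 m³ remain.
Put 6 m³ in container 4; 24 m³ remain.
Put 14 m³ in container 4; 10 m³ remain.
Put 13 m³ in container 5; 17 m³ remain.
Put 6 m³ in container 4; 4 m³ remain.
Put 26 m³ in container 6; 4 m³ remain.
Put 26 m³ in container 7; 4 m³ remain.
Put 27 m³ in container 8; 3 m³ remain.
Final containers: [10,17] [26] [28] [6,14,6] [13] [26] [26] [27].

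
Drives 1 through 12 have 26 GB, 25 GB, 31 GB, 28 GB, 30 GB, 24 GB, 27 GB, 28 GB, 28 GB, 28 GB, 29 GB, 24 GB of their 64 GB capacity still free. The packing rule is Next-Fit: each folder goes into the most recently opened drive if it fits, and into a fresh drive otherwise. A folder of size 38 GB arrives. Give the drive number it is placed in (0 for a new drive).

0

Next-Fit only looks at drive 12, which has 24 GB free.
38 GB does not fit, so a new drive is opened.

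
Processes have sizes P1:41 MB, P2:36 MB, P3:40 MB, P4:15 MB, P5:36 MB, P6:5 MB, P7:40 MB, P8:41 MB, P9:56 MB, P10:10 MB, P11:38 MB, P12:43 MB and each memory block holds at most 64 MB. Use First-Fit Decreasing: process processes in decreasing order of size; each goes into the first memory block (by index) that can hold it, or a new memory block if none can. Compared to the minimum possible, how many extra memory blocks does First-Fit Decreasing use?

First-Fit Decreasing: [56,5] [43,15] [41,10] [41] [40] [40] [38] [36] [36] → 9 memory blocks.
9 processes exceed 32 MB (half the capacity), and no two of those can share a memory block, so at least 9 memory blocks are needed.
So 9 is already optimal.

0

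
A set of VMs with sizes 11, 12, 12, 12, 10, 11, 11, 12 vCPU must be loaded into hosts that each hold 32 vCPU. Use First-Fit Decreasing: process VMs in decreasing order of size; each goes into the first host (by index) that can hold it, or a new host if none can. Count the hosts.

4

Sorted descending: 12, 12, 12, 12, 11, 11, 11, 10.
12 vCPU → host 1 (remaining 20 vCPU)
12 vCPU → host 1 (remaining 8 vCPU)
12 vCPU → host 2 (remaining 20 vCPU)
12 vCPU → host 2 (remaining 8 vCPU)
11 vCPU → host 3 (remaining 21 vCPU)
11 vCPU → host 3 (remaining 10 vCPU)
11 vCPU → host 4 (remaining 21 vCPU)
10 vCPU → host 3 (remaining 0 vCPU)
Final hosts: [12,12] [12,12] [11,11,10] [11].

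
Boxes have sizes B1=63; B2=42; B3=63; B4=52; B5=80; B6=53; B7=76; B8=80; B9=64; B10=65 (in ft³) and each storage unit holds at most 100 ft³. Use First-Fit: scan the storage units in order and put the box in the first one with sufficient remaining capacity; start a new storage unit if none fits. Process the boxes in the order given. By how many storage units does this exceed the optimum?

0

First-Fit: [63] [42,52] [63] [80] [53] [76] [80] [64] [65] → 9 storage units.
9 boxes exceed 50 ft³ (half the capacity), and no two of those can share a storage unit, so at least 9 storage units are needed.
So 9 is already optimal.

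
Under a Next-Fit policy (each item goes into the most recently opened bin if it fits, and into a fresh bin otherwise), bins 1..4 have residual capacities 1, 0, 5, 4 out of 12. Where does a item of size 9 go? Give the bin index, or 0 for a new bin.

0

Next-Fit only looks at bin 4, which has 4 free.
9 does not fit, so a new bin is opened.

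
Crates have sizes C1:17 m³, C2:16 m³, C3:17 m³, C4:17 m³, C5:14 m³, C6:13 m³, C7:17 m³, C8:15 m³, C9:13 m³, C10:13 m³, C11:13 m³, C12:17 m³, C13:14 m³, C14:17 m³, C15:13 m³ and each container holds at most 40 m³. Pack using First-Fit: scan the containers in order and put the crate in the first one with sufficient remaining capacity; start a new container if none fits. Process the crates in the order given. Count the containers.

container 1: place C1 (17 m³), 23 m³ left
container 1: place C2 (16 m³), 7 m³ left
container 2: place C3 (17 m³), 23 m³ left
container 2: place C4 (17 m³), 6 m³ left
container 3: place C5 (14 m³), 26 m³ left
container 3: place C6 (13 m³), 13 m³ left
container 4: place C7 (17 m³), 23 m³ left
container 4: place C8 (15 m³), 8 m³ left
container 3: place C9 (13 m³), 0 m³ left
container 5: place C10 (13 m³), 27 m³ left
container 5: place C11 (13 m³), 14 m³ left
container 6: place C12 (17 m³), 23 m³ left
container 5: place C13 (14 m³), 0 m³ left
container 6: place C14 (17 m³), 6 m³ left
container 7: place C15 (13 m³), 27 m³ left
Final containers: [17,16] [17,17] [14,13,13] [17,15] [13,13,14] [17,17] [13].

7 containers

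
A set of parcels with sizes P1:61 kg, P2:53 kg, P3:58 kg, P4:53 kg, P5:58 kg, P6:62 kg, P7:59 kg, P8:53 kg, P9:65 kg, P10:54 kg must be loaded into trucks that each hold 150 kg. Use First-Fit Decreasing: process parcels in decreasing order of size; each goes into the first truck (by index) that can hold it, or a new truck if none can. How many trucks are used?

Sorted descending: 65, 62, 61, 59, 58, 58, 54, 53, 53, 53.
truck 1: place 65 kg, 85 kg left
truck 1: place 62 kg, 23 kg left
truck 2: place 61 kg, 89 kg left
truck 2: place 59 kg, 30 kg left
truck 3: place 58 kg, 92 kg left
truck 3: place 58 kg, 34 kg left
truck 4: place 54 kg, 96 kg left
truck 4: place 53 kg, 43 kg left
truck 5: place 53 kg, 97 kg left
truck 5: place 53 kg, 44 kg left

5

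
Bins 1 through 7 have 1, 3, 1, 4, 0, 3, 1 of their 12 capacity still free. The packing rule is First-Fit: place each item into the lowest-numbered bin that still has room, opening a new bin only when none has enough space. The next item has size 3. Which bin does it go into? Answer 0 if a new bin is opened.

2

Bins with room: bin 2 (3), bin 4 (4), bin 6 (3).
The first with room is bin 2.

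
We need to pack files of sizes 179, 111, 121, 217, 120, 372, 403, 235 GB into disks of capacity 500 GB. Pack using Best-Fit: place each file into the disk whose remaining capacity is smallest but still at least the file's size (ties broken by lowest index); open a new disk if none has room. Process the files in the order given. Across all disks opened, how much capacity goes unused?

179 GB → disk 1 (remaining 321 GB)
111 GB → disk 1 (remaining 210 GB)
121 GB → disk 1 (remaining 89 GB)
217 GB → disk 2 (remaining 283 GB)
120 GB → disk 2 (remaining 163 GB)
372 GB → disk 3 (remaining 128 GB)
403 GB → disk 4 (remaining 97 GB)
235 GB → disk 5 (remaining 265 GB)
5 disks × 500 GB = 2500 GB; used 1758 GB; unused 742 GB.

742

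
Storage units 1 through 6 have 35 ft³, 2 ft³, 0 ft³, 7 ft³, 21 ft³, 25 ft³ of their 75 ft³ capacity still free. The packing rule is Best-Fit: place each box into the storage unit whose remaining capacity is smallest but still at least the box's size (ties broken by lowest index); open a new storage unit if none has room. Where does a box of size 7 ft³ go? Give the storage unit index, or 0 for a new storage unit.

Storage units with room: storage unit 1 (35 ft³), storage unit 4 (7 ft³), storage unit 5 (21 ft³), storage unit 6 (25 ft³).
Tightest fit is storage unit 4 with 7 ft³ free.

4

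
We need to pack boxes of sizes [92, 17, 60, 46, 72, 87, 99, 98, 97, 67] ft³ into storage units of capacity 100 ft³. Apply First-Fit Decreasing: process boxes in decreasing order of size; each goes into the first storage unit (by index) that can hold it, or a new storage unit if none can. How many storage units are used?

Sorted descending: 99, 98, 97, 92, 87, 72, 67, 60, 46, 17.
storage unit 1: place 99 ft³, 1 ft³ left
storage unit 2: place 98 ft³, 2 ft³ left
storage unit 3: place 97 ft³, 3 ft³ left
storage unit 4: place 92 ft³, 8 ft³ left
storage unit 5: place 87 ft³, 13 ft³ left
storage unit 6: place 72 ft³, 28 ft³ left
storage unit 7: place 67 ft³, 33 ft³ left
storage unit 8: place 60 ft³, 40 ft³ left
storage unit 9: place 46 ft³, 54 ft³ left
storage unit 6: place 17 ft³, 11 ft³ left

9 storage units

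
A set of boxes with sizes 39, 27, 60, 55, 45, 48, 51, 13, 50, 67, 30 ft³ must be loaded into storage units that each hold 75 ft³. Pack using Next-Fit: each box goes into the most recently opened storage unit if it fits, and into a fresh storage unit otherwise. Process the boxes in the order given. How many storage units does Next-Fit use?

9

39 ft³ → storage unit 1 (remaining 36 ft³)
27 ft³ → storage unit 1 (remaining 9 ft³)
60 ft³ → storage unit 2 (remaining 15 ft³)
55 ft³ → storage unit 3 (remaining 20 ft³)
45 ft³ → storage unit 4 (remaining 30 ft³)
48 ft³ → storage unit 5 (remaining 27 ft³)
51 ft³ → storage unit 6 (remaining 24 ft³)
13 ft³ → storage unit 6 (remaining 11 ft³)
50 ft³ → storage unit 7 (remaining 25 ft³)
67 ft³ → storage unit 8 (remaining 8 ft³)
30 ft³ → storage unit 9 (remaining 45 ft³)
Final storage units: [39,27] [60] [55] [45] [48] [51,13] [50] [67] [30].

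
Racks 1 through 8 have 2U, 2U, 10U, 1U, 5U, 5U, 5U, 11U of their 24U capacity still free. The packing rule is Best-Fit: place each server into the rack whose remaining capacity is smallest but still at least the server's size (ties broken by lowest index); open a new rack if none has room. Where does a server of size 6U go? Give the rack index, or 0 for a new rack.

Racks with room: rack 3 (10U), rack 8 (11U).
Tightest fit is rack 3 with 10U free.

3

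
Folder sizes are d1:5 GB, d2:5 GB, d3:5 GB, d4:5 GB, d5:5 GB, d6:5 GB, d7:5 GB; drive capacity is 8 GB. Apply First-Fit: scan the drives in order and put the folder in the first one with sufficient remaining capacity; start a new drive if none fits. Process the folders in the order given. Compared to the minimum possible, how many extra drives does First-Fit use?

First-Fit: [5] [5] [5] [5] [5] [5] [5] → 7 drives.
7 folders exceed 4 GB (half the capacity), and no two of those can share a drive, so at least 7 drives are needed.
So 7 is already optimal.

0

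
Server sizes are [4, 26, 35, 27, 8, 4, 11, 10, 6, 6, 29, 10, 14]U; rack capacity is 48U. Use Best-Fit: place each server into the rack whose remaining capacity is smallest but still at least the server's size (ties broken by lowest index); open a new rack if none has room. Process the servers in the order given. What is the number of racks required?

5

Put 4U in rack 1; 44U remain.
Put 26U in rack 1; 18U remain.
Put 35U in rack 2; 13U remain.
Put 27U in rack 3; 21U remain.
Put 8U in rack 2; 5U remain.
Put 4U in rack 2; 1U remain.
Put 11U in rack 1; 7U remain.
Put 10U in rack 3; 11U remain.
Put 6U in rack 1; 1U remain.
Put 6U in rack 3; 5U remain.
Put 29U in rack 4; 19U remain.
Put 10U in rack 4; 9U remain.
Put 14U in rack 5; 34U remain.
Final racks: [4,26,11,6] [35,8,4] [27,10,6] [29,10] [14].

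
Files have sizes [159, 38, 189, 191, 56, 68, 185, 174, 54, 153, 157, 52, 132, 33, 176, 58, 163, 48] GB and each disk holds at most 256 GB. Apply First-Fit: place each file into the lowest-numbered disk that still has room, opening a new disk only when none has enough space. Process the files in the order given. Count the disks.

10 disks

disk 1: place 159 GB, 97 GB left
disk 1: place 38 GB, 59 GB left
disk 2: place 189 GB, 67 GB left
disk 3: place 191 GB, 65 GB left
disk 1: place 56 GB, 3 GB left
disk 4: place 68 GB, 188 GB left
disk 4: place 185 GB, 3 GB left
disk 5: place 174 GB, 82 GB left
disk 2: place 54 GB, 13 GB left
disk 6: place 153 GB, 103 GB left
disk 7: place 157 GB, 99 GB left
disk 3: place 52 GB, 13 GB left
disk 8: place 132 GB, 124 GB left
disk 5: place 33 GB, 49 GB left
disk 9: place 176 GB, 80 GB left
disk 6: place 58 GB, 45 GB left
disk 10: place 163 GB, 93 GB left
disk 5: place 48 GB, 1 GB left
Final disks: [159,38,56] [189,54] [191,52] [68,185] [174,33,48] [153,58] [157] [132] [176] [163].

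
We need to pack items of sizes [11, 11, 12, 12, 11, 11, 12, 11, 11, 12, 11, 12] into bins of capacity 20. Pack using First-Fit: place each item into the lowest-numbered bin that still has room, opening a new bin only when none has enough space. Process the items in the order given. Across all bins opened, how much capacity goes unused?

103

Put 11 in bin 1; 9 remain.
Put 11 in bin 2; 9 remain.
Put 12 in bin 3; 8 remain.
Put 12 in bin 4; 8 remain.
Put 11 in bin 5; 9 remain.
Put 11 in bin 6; 9 remain.
Put 12 in bin 7; 8 remain.
Put 11 in bin 8; 9 remain.
Put 11 in bin 9; 9 remain.
Put 12 in bin 10; 8 remain.
Put 11 in bin 11; 9 remain.
Put 12 in bin 12; 8 remain.
12 bins × 20 = 240; used 137; unused 103.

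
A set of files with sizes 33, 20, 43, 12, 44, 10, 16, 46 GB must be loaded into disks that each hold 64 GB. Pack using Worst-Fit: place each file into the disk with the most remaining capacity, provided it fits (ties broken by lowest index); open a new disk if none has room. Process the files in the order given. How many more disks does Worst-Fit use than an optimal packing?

0

Worst-Fit: [33,20] [43,12] [44,10] [16,46] → 4 disks.
Total size 224 GB; any packing needs at least ⌈224/64⌉ = 4 disks.
So 4 is already optimal.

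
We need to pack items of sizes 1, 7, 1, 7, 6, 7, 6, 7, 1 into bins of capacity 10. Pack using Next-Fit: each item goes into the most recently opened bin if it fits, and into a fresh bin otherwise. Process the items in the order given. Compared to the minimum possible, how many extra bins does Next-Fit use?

Next-Fit: [1,7,1] [7] [6] [7] [6] [7,1] → 6 bins.
6 items exceed 5 (half the capacity), and no two of those can share a bin, so at least 6 bins are needed.
So 6 is already optimal.

0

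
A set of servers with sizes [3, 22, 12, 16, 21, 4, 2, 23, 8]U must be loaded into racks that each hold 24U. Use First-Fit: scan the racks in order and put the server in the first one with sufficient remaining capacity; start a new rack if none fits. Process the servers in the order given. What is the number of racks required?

5 racks

Put 3U in rack 1; 21U remain.
Put 22U in rack 2; 2U remain.
Put 12U in rack 1; 9U remain.
Put 16U in rack 3; 8U remain.
Put 21U in rack 4; 3U remain.
Put 4U in rack 1; 5U remain.
Put 2U in rack 1; 3U remain.
Put 23U in rack 5; 1U remain.
Put 8U in rack 3; 0U remain.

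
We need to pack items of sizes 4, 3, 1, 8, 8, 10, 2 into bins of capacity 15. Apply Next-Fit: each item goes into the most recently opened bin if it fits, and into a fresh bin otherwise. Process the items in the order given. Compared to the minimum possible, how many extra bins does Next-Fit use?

1

Next-Fit: [4,3,1] [8] [8] [10,2] → 4 bins.
Total size 36; any packing needs at least ⌈36/15⌉ = 3 bins.
An optimal packing achieves that bound: [10,4,1] [8,3,2] [8] → 3 bins.
Excess: 4 − 3 = 1.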